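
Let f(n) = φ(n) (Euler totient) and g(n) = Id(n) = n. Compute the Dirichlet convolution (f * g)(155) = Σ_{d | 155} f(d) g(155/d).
(φ * Id)(155) = 549

Divisors of 155: [1, 5, 31, 155]. For each d | 155:
  d = 1: φ(1) · Id(155/1) = 1 · 155 = 155
  d = 5: φ(5) · Id(155/5) = 4 · 31 = 124
  d = 31: φ(31) · Id(155/31) = 30 · 5 = 150
  d = 155: φ(155) · Id(155/155) = 120 · 1 = 120
Summing: (φ * Id)(155) = 155 + 124 + 150 + 120 = 549.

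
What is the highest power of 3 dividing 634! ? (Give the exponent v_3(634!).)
v_3(634!) = 313

Legendre's formula: v_p(n!) = Σ_{k ≥ 1} ⌊n / p^k⌋. For p = 3, n = 634, the terms are:
  ⌊634/3^1⌋ = ⌊634/3⌋ = 211
  ⌊634/3^2⌋ = ⌊634/9⌋ = 70
  ⌊634/3^3⌋ = ⌊634/27⌋ = 23
  ⌊634/3^4⌋ = ⌊634/81⌋ = 7
  ⌊634/3^5⌋ = ⌊634/243⌋ = 2
(the next term ⌊634/3^6⌋ = 0, terminating the sum). Summing: v_3(634!) = 211 + 70 + 23 + 7 + 2 = 313.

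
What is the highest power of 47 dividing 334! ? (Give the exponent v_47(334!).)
v_47(334!) = 7

Legendre's formula: v_p(n!) = Σ_{k ≥ 1} ⌊n / p^k⌋. For p = 47, n = 334, the terms are:
  ⌊334/47^1⌋ = ⌊334/47⌋ = 7
(the next term ⌊334/47^2⌋ = 0, terminating the sum). Summing: v_47(334!) = 7 = 7.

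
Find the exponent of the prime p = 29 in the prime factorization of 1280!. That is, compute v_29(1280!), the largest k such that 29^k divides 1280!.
v_29(1280!) = 45

Legendre's formula: v_p(n!) = Σ_{k ≥ 1} ⌊n / p^k⌋. For p = 29, n = 1280, the terms are:
  ⌊1280/29^1⌋ = ⌊1280/29⌋ = 44
  ⌊1280/29^2⌋ = ⌊1280/841⌋ = 1
(the next term ⌊1280/29^3⌋ = 0, terminating the sum). Summing: v_29(1280!) = 44 + 1 = 45.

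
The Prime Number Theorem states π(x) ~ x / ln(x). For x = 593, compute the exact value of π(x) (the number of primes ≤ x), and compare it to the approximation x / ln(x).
π(593) = 108;  x/ln(x) ≈ 92.87;  relative error ≈ 14.01%.

Directly count primes up to 593: π(593) = 108. The PNT approximation gives 593/ln(593) ≈ 593/6.38519 ≈ 92.87. Relative error (π(x) − x/ln(x)) / π(x) ≈ 14.01%; the approximation is known to undercount slightly (Li(x) is a better estimate).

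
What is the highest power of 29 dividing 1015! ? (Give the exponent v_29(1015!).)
v_29(1015!) = 36

Legendre's formula: v_p(n!) = Σ_{k ≥ 1} ⌊n / p^k⌋. For p = 29, n = 1015, the terms are:
  ⌊1015/29^1⌋ = ⌊1015/29⌋ = 35
  ⌊1015/29^2⌋ = ⌊1015/841⌋ = 1
(the next term ⌊1015/29^3⌋ = 0, terminating the sum). Summing: v_29(1015!) = 35 + 1 = 36.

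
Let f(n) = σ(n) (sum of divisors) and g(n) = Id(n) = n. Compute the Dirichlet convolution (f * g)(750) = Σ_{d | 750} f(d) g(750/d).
(σ * Id)(750) = 20510

Divisors of 750: [1, 2, 3, 5, 6, 10, 15, 25, 30, 50, 75, 125, 150, 250, 375, 750]. For each d | 750:
  d = 1: σ(1) · Id(750/1) = 1 · 750 = 750
  d = 2: σ(2) · Id(750/2) = 3 · 375 = 1125
  d = 3: σ(3) · Id(750/3) = 4 · 250 = 1000
  d = 5: σ(5) · Id(750/5) = 6 · 150 = 900
  d = 6: σ(6) · Id(750/6) = 12 · 125 = 1500
  d = 10: σ(10) · Id(750/10) = 18 · 75 = 1350
  d = 15: σ(15) · Id(750/15) = 24 · 50 = 1200
  d = 25: σ(25) · Id(750/25) = 31 · 30 = 930
  d = 30: σ(30) · Id(750/30) = 72 · 25 = 1800
  d = 50: σ(50) · Id(750/50) = 93 · 15 = 1395
  d = 75: σ(75) · Id(750/75) = 124 · 10 = 1240
  d = 125: σ(125) · Id(750/125) = 156 · 6 = 936
  d = 150: σ(150) · Id(750/150) = 372 · 5 = 1860
  d = 250: σ(250) · Id(750/250) = 468 · 3 = 1404
  d = 375: σ(375) · Id(750/375) = 624 · 2 = 1248
  d = 750: σ(750) · Id(750/750) = 1872 · 1 = 1872
Summing: (σ * Id)(750) = 750 + 1125 + 1000 + 900 + 1500 + 1350 + 1200 + 930 + 1800 + 1395 + 1240 + 936 + 1860 + 1404 + 1248 + 1872 = 20510.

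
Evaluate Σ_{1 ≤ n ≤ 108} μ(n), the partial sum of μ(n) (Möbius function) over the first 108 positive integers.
Σ_{n ≤ 108} μ(n) = -3

Compute μ(n) for each 1 ≤ n ≤ 108: μ(1) = 1, μ(2) = -1, μ(3) = -1, μ(4) = 0, μ(5) = -1, μ(6) = 1, μ(7) = -1, μ(8) = 0, μ(9) = 0, μ(10) = 1, μ(11) = -1, μ(12) = 0, μ(13) = -1, μ(14) = 1, μ(15) = 1, μ(16) = 0, μ(17) = -1, μ(18) = 0, μ(19) = -1, μ(20) = 0, μ(21) = 1, μ(22) = 1, μ(23) = -1, μ(24) = 0, μ(25) = 0, μ(26) = 1, μ(27) = 0, μ(28) = 0, μ(29) = -1, μ(30) = -1, μ(31) = -1, μ(32) = 0, μ(33) = 1, μ(34) = 1, μ(35) = 1, μ(36) = 0, μ(37) = -1, μ(38) = 1, μ(39) = 1, μ(40) = 0, μ(41) = -1, μ(42) = -1, μ(43) = -1, μ(44) = 0, μ(45) = 0, μ(46) = 1, μ(47) = -1, μ(48) = 0, μ(49) = 0, μ(50) = 0, μ(51) = 1, μ(52) = 0, μ(53) = -1, μ(54) = 0, μ(55) = 1, μ(56) = 0, μ(57) = 1, μ(58) = 1, μ(59) = -1, μ(60) = 0, μ(61) = -1, μ(62) = 1, μ(63) = 0, μ(64) = 0, μ(65) = 1, μ(66) = -1, μ(67) = -1, μ(68) = 0, μ(69) = 1, μ(70) = -1, μ(71) = -1, μ(72) = 0, μ(73) = -1, μ(74) = 1, μ(75) = 0, μ(76) = 0, μ(77) = 1, μ(78) = -1, μ(79) = -1, μ(80) = 0, μ(81) = 0, μ(82) = 1, μ(83) = -1, μ(84) = 0, μ(85) = 1, μ(86) = 1, μ(87) = 1, μ(88) = 0, μ(89) = -1, μ(90) = 0, μ(91) = 1, μ(92) = 0, μ(93) = 1, μ(94) = 1, μ(95) = 1, μ(96) = 0, μ(97) = -1, μ(98) = 0, μ(99) = 0, μ(100) = 0, μ(101) = -1, μ(102) = -1, μ(103) = -1, μ(104) = 0, μ(105) = -1, μ(106) = 1, μ(107) = -1, μ(108) = 0. Summing all 108 values: -3. (Mertens function M(x) = Σ_{n ≤ x} μ(n); on average M(x) should be small (PNT ⟺ M(x) = o(x)).)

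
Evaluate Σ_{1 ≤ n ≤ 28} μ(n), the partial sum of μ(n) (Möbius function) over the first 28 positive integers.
Σ_{n ≤ 28} μ(n) = -1

Compute μ(n) for each 1 ≤ n ≤ 28: μ(1) = 1, μ(2) = -1, μ(3) = -1, μ(4) = 0, μ(5) = -1, μ(6) = 1, μ(7) = -1, μ(8) = 0, μ(9) = 0, μ(10) = 1, μ(11) = -1, μ(12) = 0, μ(13) = -1, μ(14) = 1, μ(15) = 1, μ(16) = 0, μ(17) = -1, μ(18) = 0, μ(19) = -1, μ(20) = 0, μ(21) = 1, μ(22) = 1, μ(23) = -1, μ(24) = 0, μ(25) = 0, μ(26) = 1, μ(27) = 0, μ(28) = 0. Summing all 28 values: -1. (Mertens function M(x) = Σ_{n ≤ x} μ(n); on average M(x) should be small (PNT ⟺ M(x) = o(x)).)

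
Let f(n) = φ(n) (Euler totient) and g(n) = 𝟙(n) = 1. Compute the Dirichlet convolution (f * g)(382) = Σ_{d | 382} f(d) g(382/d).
(φ * 𝟙)(382) = 382

Divisors of 382: [1, 2, 191, 382]. For each d | 382:
  d = 1: φ(1) · 𝟙(382/1) = 1 · 1 = 1
  d = 2: φ(2) · 𝟙(382/2) = 1 · 1 = 1
  d = 191: φ(191) · 𝟙(382/191) = 190 · 1 = 190
  d = 382: φ(382) · 𝟙(382/382) = 190 · 1 = 190
Summing: (φ * 𝟙)(382) = 1 + 1 + 190 + 190 = 382.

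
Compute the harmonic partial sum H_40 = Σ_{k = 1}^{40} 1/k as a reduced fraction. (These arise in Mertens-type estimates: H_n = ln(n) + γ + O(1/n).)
H_40 = 2078178381193813/485721041551200

Direct summation: H_40 = 1 + 1/2 + ... + 1/40. The least common denominator is lcm(1, ..., 40) = 5342931457063200; over this denominator the numerator is 5342931457063200 + 2671465728531600 + 1780977152354400 + 1335732864265800 + 1068586291412640 + 890488576177200 + 763275922437600 + 667866432132900 + 593659050784800 + 534293145706320 + 485721041551200 + 445244288088600 + 410994727466400 + 381637961218800 + 356195430470880 + 333933216066450 + 314290085709600 + 296829525392400 + 281206918792800 + 267146572853160 + 254425307479200 + 242860520775600 + 232301367698400 + 222622144044300 + 213717258282528 + 205497363733200 + 197886350261600 + 190818980609400 + 184239015760800 + 178097715235440 + 172352627647200 + 166966608033225 + 161907013850400 + 157145042854800 + 152655184487520 + 148414762696200 + 144403552893600 + 140603459396400 + 136998242488800 + 133573286426580 = 22859962193131943, so H_40 = 22859962193131943/5342931457063200; reducing by gcd(22859962193131943, 5342931457063200) = 11 gives 2078178381193813/485721041551200 ≈ 4.27854. (The PNT-adjacent estimate ln(40) + γ ≈ 4.26610 matches within O(1/n).)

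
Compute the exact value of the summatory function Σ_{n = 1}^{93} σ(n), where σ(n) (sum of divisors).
Σ_{n ≤ 93} σ(n) = 7141

Compute σ(n) for each 1 ≤ n ≤ 93: σ(1) = 1, σ(2) = 3, σ(3) = 4, σ(4) = 7, σ(5) = 6, σ(6) = 12, σ(7) = 8, σ(8) = 15, σ(9) = 13, σ(10) = 18, σ(11) = 12, σ(12) = 28, σ(13) = 14, σ(14) = 24, σ(15) = 24, σ(16) = 31, σ(17) = 18, σ(18) = 39, σ(19) = 20, σ(20) = 42, σ(21) = 32, σ(22) = 36, σ(23) = 24, σ(24) = 60, σ(25) = 31, σ(26) = 42, σ(27) = 40, σ(28) = 56, σ(29) = 30, σ(30) = 72, σ(31) = 32, σ(32) = 63, σ(33) = 48, σ(34) = 54, σ(35) = 48, σ(36) = 91, σ(37) = 38, σ(38) = 60, σ(39) = 56, σ(40) = 90, σ(41) = 42, σ(42) = 96, σ(43) = 44, σ(44) = 84, σ(45) = 78, σ(46) = 72, σ(47) = 48, σ(48) = 124, σ(49) = 57, σ(50) = 93, σ(51) = 72, σ(52) = 98, σ(53) = 54, σ(54) = 120, σ(55) = 72, σ(56) = 120, σ(57) = 80, σ(58) = 90, σ(59) = 60, σ(60) = 168, σ(61) = 62, σ(62) = 96, σ(63) = 104, σ(64) = 127, σ(65) = 84, σ(66) = 144, σ(67) = 68, σ(68) = 126, σ(69) = 96, σ(70) = 144, σ(71) = 72, σ(72) = 195, σ(73) = 74, σ(74) = 114, σ(75) = 124, σ(76) = 140, σ(77) = 96, σ(78) = 168, σ(79) = 80, σ(80) = 186, σ(81) = 121, σ(82) = 126, σ(83) = 84, σ(84) = 224, σ(85) = 108, σ(86) = 132, σ(87) = 120, σ(88) = 180, σ(89) = 90, σ(90) = 234, σ(91) = 112, σ(92) = 168, σ(93) = 128. Summing all 93 values: 7141. (Average order: Σ_{n ≤ x} σ(n) ~ (π²/12) x². For x = 93, (π²/12)·93² ≈ 7113.52.)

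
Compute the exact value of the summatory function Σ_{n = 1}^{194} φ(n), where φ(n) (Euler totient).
Σ_{n ≤ 194} φ(n) = 11518

Compute φ(n) for each 1 ≤ n ≤ 194: φ(1) = 1, φ(2) = 1, φ(3) = 2, φ(4) = 2, φ(5) = 4, φ(6) = 2, φ(7) = 6, φ(8) = 4, φ(9) = 6, φ(10) = 4, φ(11) = 10, φ(12) = 4, φ(13) = 12, φ(14) = 6, φ(15) = 8, φ(16) = 8, φ(17) = 16, φ(18) = 6, φ(19) = 18, φ(20) = 8, φ(21) = 12, φ(22) = 10, φ(23) = 22, φ(24) = 8, φ(25) = 20, φ(26) = 12, φ(27) = 18, φ(28) = 12, φ(29) = 28, φ(30) = 8, φ(31) = 30, φ(32) = 16, φ(33) = 20, φ(34) = 16, φ(35) = 24, φ(36) = 12, φ(37) = 36, φ(38) = 18, φ(39) = 24, φ(40) = 16, φ(41) = 40, φ(42) = 12, φ(43) = 42, φ(44) = 20, φ(45) = 24, φ(46) = 22, φ(47) = 46, φ(48) = 16, φ(49) = 42, φ(50) = 20, φ(51) = 32, φ(52) = 24, φ(53) = 52, φ(54) = 18, φ(55) = 40, φ(56) = 24, φ(57) = 36, φ(58) = 28, φ(59) = 58, φ(60) = 16, φ(61) = 60, φ(62) = 30, φ(63) = 36, φ(64) = 32, φ(65) = 48, φ(66) = 20, φ(67) = 66, φ(68) = 32, φ(69) = 44, φ(70) = 24, φ(71) = 70, φ(72) = 24, φ(73) = 72, φ(74) = 36, φ(75) = 40, φ(76) = 36, φ(77) = 60, φ(78) = 24, φ(79) = 78, φ(80) = 32, φ(81) = 54, φ(82) = 40, φ(83) = 82, φ(84) = 24, φ(85) = 64, φ(86) = 42, φ(87) = 56, φ(88) = 40, φ(89) = 88, φ(90) = 24, φ(91) = 72, φ(92) = 44, φ(93) = 60, φ(94) = 46, φ(95) = 72, φ(96) = 32, φ(97) = 96, φ(98) = 42, φ(99) = 60, φ(100) = 40, φ(101) = 100, φ(102) = 32, φ(103) = 102, φ(104) = 48, φ(105) = 48, φ(106) = 52, φ(107) = 106, φ(108) = 36, φ(109) = 108, φ(110) = 40, φ(111) = 72, φ(112) = 48, φ(113) = 112, φ(114) = 36, φ(115) = 88, φ(116) = 56, φ(117) = 72, φ(118) = 58, φ(119) = 96, φ(120) = 32, φ(121) = 110, φ(122) = 60, φ(123) = 80, φ(124) = 60, φ(125) = 100, φ(126) = 36, φ(127) = 126, φ(128) = 64, φ(129) = 84, φ(130) = 48, φ(131) = 130, φ(132) = 40, φ(133) = 108, φ(134) = 66, φ(135) = 72, φ(136) = 64, φ(137) = 136, φ(138) = 44, φ(139) = 138, φ(140) = 48, φ(141) = 92, φ(142) = 70, φ(143) = 120, φ(144) = 48, φ(145) = 112, φ(146) = 72, φ(147) = 84, φ(148) = 72, φ(149) = 148, φ(150) = 40, φ(151) = 150, φ(152) = 72, φ(153) = 96, φ(154) = 60, φ(155) = 120, φ(156) = 48, φ(157) = 156, φ(158) = 78, φ(159) = 104, φ(160) = 64, φ(161) = 132, φ(162) = 54, φ(163) = 162, φ(164) = 80, φ(165) = 80, φ(166) = 82, φ(167) = 166, φ(168) = 48, φ(169) = 156, φ(170) = 64, φ(171) = 108, φ(172) = 84, φ(173) = 172, φ(174) = 56, φ(175) = 120, φ(176) = 80, φ(177) = 116, φ(178) = 88, φ(179) = 178, φ(180) = 48, φ(181) = 180, φ(182) = 72, φ(183) = 120, φ(184) = 88, φ(185) = 144, φ(186) = 60, φ(187) = 160, φ(188) = 92, φ(189) = 108, φ(190) = 72, φ(191) = 190, φ(192) = 64, φ(193) = 192, φ(194) = 96. Summing all 194 values: 11518. (Average order: Σ_{n ≤ x} φ(n) ~ (3/π²) x². For x = 194, (3/π²)·194² ≈ 11439.97.)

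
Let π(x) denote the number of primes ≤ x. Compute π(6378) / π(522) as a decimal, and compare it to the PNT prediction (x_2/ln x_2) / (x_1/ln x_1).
π(6378)/π(522) = 831/98 ≈ 8.4796;  PNT prediction ≈ 8.7275.

π(522) = 98 and π(6378) = 831, so π(6378)/π(522) ≈ 8.4796. The PNT-predicted ratio is (6378/ln(6378)) / (522/ln(522)) ≈ 8.7275. The two agree to within a few percent, as expected.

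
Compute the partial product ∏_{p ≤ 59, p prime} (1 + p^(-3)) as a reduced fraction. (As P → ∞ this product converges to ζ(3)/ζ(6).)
∏ = 49015348118957287693667429084900240520118272/41484639097894743448712899010350912764324083

The primes p ≤ 59 are [2, 3, 5, 7, 11, 13, 17, 19, 23, 29, 31, 37, 41, 43, 47, 53, 59]. For each, (1 + 1/p^3) = (p^3 + 1)/p^3. Multiplying these fractions over p ∈ [2, 3, 5, 7, 11, 13, 17, 19, 23, 29, 31, 37, 41, 43, 47, 53, 59] gives 49015348118957287693667429084900240520118272/41484639097894743448712899010350912764324083. (In the limit P → ∞ this tends to ζ(3)/ζ(6).)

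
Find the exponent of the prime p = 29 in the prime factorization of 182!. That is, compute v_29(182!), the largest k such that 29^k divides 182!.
v_29(182!) = 6

Legendre's formula: v_p(n!) = Σ_{k ≥ 1} ⌊n / p^k⌋. For p = 29, n = 182, the terms are:
  ⌊182/29^1⌋ = ⌊182/29⌋ = 6
(the next term ⌊182/29^2⌋ = 0, terminating the sum). Summing: v_29(182!) = 6 = 6.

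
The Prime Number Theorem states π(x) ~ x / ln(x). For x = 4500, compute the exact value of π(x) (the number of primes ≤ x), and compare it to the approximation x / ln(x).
π(4500) = 610;  x/ln(x) ≈ 534.96;  relative error ≈ 12.30%.

Directly count primes up to 4500: π(4500) = 610. The PNT approximation gives 4500/ln(4500) ≈ 4500/8.41183 ≈ 534.96. Relative error (π(x) − x/ln(x)) / π(x) ≈ 12.30%; the approximation is known to undercount slightly (Li(x) is a better estimate).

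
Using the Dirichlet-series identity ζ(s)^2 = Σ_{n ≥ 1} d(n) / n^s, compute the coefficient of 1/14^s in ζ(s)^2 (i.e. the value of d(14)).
d(14) = 4

ζ(s)^2 = (Σ 1/m^s)(Σ 1/k^s). The coefficient of 1/n^s in the product is the number of ordered pairs (m, k) with mk = n, which equals d(n). For n = 14, divisors are [1, 2, 7, 14], so d(14) = 4.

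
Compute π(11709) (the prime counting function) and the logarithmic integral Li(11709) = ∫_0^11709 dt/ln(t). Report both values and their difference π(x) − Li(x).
π(11709) = 1405;  Li(11709) ≈ 1430.08;  π(x) − Li(x) ≈ -25.08.

Direct count of primes ≤ 11709 gives π(11709) = 1405. Numerical evaluation of the logarithmic integral gives Li(11709) ≈ 1430.08. The difference π(x) − Li(x) ≈ -25.08 is typically negative for small/moderate x (Li(x) overestimates), though Littlewood's theorem shows this sign changes infinitely often.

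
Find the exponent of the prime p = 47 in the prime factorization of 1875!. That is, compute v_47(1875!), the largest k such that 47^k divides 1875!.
v_47(1875!) = 39

Legendre's formula: v_p(n!) = Σ_{k ≥ 1} ⌊n / p^k⌋. For p = 47, n = 1875, the terms are:
  ⌊1875/47^1⌋ = ⌊1875/47⌋ = 39
(the next term ⌊1875/47^2⌋ = 0, terminating the sum). Summing: v_47(1875!) = 39 = 39.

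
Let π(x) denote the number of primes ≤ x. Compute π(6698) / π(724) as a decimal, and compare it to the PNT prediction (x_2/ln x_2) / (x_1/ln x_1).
π(6698)/π(724) = 863/128 ≈ 6.7422;  PNT prediction ≈ 6.9150.

π(724) = 128 and π(6698) = 863, so π(6698)/π(724) ≈ 6.7422. The PNT-predicted ratio is (6698/ln(6698)) / (724/ln(724)) ≈ 6.9150. The two agree to within a few percent, as expected.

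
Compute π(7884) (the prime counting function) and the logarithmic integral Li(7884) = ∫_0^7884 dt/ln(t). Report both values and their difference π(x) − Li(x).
π(7884) = 997;  Li(7884) ≈ 1013.50;  π(x) − Li(x) ≈ -16.50.

Direct count of primes ≤ 7884 gives π(7884) = 997. Numerical evaluation of the logarithmic integral gives Li(7884) ≈ 1013.50. The difference π(x) − Li(x) ≈ -16.50 is typically negative for small/moderate x (Li(x) overestimates), though Littlewood's theorem shows this sign changes infinitely often.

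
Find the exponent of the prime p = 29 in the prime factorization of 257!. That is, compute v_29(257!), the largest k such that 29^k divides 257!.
v_29(257!) = 8

Legendre's formula: v_p(n!) = Σ_{k ≥ 1} ⌊n / p^k⌋. For p = 29, n = 257, the terms are:
  ⌊257/29^1⌋ = ⌊257/29⌋ = 8
(the next term ⌊257/29^2⌋ = 0, terminating the sum). Summing: v_29(257!) = 8 = 8.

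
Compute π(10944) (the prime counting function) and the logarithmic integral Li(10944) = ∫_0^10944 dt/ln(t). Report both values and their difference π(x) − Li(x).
π(10944) = 1329;  Li(10944) ≈ 1348.12;  π(x) − Li(x) ≈ -19.12.

Direct count of primes ≤ 10944 gives π(10944) = 1329. Numerical evaluation of the logarithmic integral gives Li(10944) ≈ 1348.12. The difference π(x) − Li(x) ≈ -19.12 is typically negative for small/moderate x (Li(x) overestimates), though Littlewood's theorem shows this sign changes infinitely often.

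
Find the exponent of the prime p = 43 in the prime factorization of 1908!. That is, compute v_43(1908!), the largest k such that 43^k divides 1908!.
v_43(1908!) = 45

Legendre's formula: v_p(n!) = Σ_{k ≥ 1} ⌊n / p^k⌋. For p = 43, n = 1908, the terms are:
  ⌊1908/43^1⌋ = ⌊1908/43⌋ = 44
  ⌊1908/43^2⌋ = ⌊1908/1849⌋ = 1
(the next term ⌊1908/43^3⌋ = 0, terminating the sum). Summing: v_43(1908!) = 44 + 1 = 45.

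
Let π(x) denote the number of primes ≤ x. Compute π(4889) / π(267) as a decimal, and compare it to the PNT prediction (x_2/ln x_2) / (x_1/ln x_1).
π(4889)/π(267) = 654/56 ≈ 11.6786;  PNT prediction ≈ 12.0436.

π(267) = 56 and π(4889) = 654, so π(4889)/π(267) ≈ 11.6786. The PNT-predicted ratio is (4889/ln(4889)) / (267/ln(267)) ≈ 12.0436. The two agree to within a few percent, as expected.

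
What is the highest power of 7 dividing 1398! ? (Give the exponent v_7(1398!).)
v_7(1398!) = 231

Legendre's formula: v_p(n!) = Σ_{k ≥ 1} ⌊n / p^k⌋. For p = 7, n = 1398, the terms are:
  ⌊1398/7^1⌋ = ⌊1398/7⌋ = 199
  ⌊1398/7^2⌋ = ⌊1398/49⌋ = 28
  ⌊1398/7^3⌋ = ⌊1398/343⌋ = 4
(the next term ⌊1398/7^4⌋ = 0, terminating the sum). Summing: v_7(1398!) = 199 + 28 + 4 = 231.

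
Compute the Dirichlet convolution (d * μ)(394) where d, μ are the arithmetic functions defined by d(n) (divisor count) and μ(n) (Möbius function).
(d * μ)(394) = 1

Divisors of 394: [1, 2, 197, 394]. For each d | 394:
  d = 1: d(1) · μ(394/1) = 1 · 1 = 1
  d = 2: d(2) · μ(394/2) = 2 · -1 = -2
  d = 197: d(197) · μ(394/197) = 2 · -1 = -2
  d = 394: d(394) · μ(394/394) = 4 · 1 = 4
Summing: (d * μ)(394) = 1 + -2 + -2 + 4 = 1.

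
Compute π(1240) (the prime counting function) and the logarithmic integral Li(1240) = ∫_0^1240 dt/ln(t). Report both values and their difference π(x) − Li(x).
π(1240) = 203;  Li(1240) ≈ 211.80;  π(x) − Li(x) ≈ -8.80.

Direct count of primes ≤ 1240 gives π(1240) = 203. Numerical evaluation of the logarithmic integral gives Li(1240) ≈ 211.80. The difference π(x) − Li(x) ≈ -8.80 is typically negative for small/moderate x (Li(x) overestimates), though Littlewood's theorem shows this sign changes infinitely often.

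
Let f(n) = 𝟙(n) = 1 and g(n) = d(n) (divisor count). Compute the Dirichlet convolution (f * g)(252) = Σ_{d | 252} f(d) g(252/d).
(𝟙 * d)(252) = 108

Divisors of 252: [1, 2, 3, 4, 6, 7, 9, 12, 14, 18, 21, 28, 36, 42, 63, 84, 126, 252]. For each d | 252:
  d = 1: 𝟙(1) · d(252/1) = 1 · 18 = 18
  d = 2: 𝟙(2) · d(252/2) = 1 · 12 = 12
  d = 3: 𝟙(3) · d(252/3) = 1 · 12 = 12
  d = 4: 𝟙(4) · d(252/4) = 1 · 6 = 6
  d = 6: 𝟙(6) · d(252/6) = 1 · 8 = 8
  d = 7: 𝟙(7) · d(252/7) = 1 · 9 = 9
  d = 9: 𝟙(9) · d(252/9) = 1 · 6 = 6
  d = 12: 𝟙(12) · d(252/12) = 1 · 4 = 4
  d = 14: 𝟙(14) · d(252/14) = 1 · 6 = 6
  d = 18: 𝟙(18) · d(252/18) = 1 · 4 = 4
  d = 21: 𝟙(21) · d(252/21) = 1 · 6 = 6
  d = 28: 𝟙(28) · d(252/28) = 1 · 3 = 3
  d = 36: 𝟙(36) · d(252/36) = 1 · 2 = 2
  d = 42: 𝟙(42) · d(252/42) = 1 · 4 = 4
  d = 63: 𝟙(63) · d(252/63) = 1 · 3 = 3
  d = 84: 𝟙(84) · d(252/84) = 1 · 2 = 2
  d = 126: 𝟙(126) · d(252/126) = 1 · 2 = 2
  d = 252: 𝟙(252) · d(252/252) = 1 · 1 = 1
Summing: (𝟙 * d)(252) = 18 + 12 + 12 + 6 + 8 + 9 + 6 + 4 + 6 + 4 + 6 + 3 + 2 + 4 + 3 + 2 + 2 + 1 = 108.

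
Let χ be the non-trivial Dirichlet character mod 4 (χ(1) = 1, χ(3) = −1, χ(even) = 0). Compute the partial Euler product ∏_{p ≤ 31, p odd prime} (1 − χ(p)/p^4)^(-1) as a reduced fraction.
∏ = 1870816715381797956556539609218365/1891731462842378884815364370202624

The odd primes p ≤ 31 are [3, 5, 7, 11, 13, 17, 19, 23, 29, 31]. For each, χ(p) = 1 if p ≡ 1 mod 4, χ(p) = −1 if p ≡ 3 mod 4. Taking (1 − χ(p)/p^4)^(-1) = p^4/(p^4 − χ(p)): (1 − (-1)/3^4)^(-1) · (1 − (1)/5^4)^(-1) · (1 − (-1)/7^4)^(-1) · (1 − (-1)/11^4)^(-1) · (1 − (1)/13^4)^(-1) · (1 − (1)/17^4)^(-1) · (1 − (-1)/19^4)^(-1) · (1 − (-1)/23^4)^(-1) · (1 − (1)/29^4)^(-1) · (1 − (-1)/31^4)^(-1) = 1870816715381797956556539609218365/1891731462842378884815364370202624.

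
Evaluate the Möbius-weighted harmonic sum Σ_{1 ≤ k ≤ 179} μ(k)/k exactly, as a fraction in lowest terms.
Σ μ(k)/k = -144087981517635476714028475868546320125145063113926500300851703048561/29819592777931214269172453467810429868925511217482600306406141434158090

Values of μ(k) for 1 ≤ k ≤ 179: μ(1) = 1, μ(2) = -1, μ(3) = -1, μ(5) = -1, μ(6) = 1, μ(7) = -1, μ(10) = 1, μ(11) = -1, μ(13) = -1, μ(14) = 1, μ(15) = 1, μ(17) = -1, μ(19) = -1, μ(21) = 1, μ(22) = 1, μ(23) = -1, μ(26) = 1, μ(29) = -1, μ(30) = -1, μ(31) = -1, μ(33) = 1, μ(34) = 1, μ(35) = 1, μ(37) = -1, μ(38) = 1, μ(39) = 1, μ(41) = -1, μ(42) = -1, μ(43) = -1, μ(46) = 1, μ(47) = -1, μ(51) = 1, μ(53) = -1, μ(55) = 1, μ(57) = 1, μ(58) = 1, μ(59) = -1, μ(61) = -1, μ(62) = 1, μ(65) = 1, μ(66) = -1, μ(67) = -1, μ(69) = 1, μ(70) = -1, μ(71) = -1, μ(73) = -1, μ(74) = 1, μ(77) = 1, μ(78) = -1, μ(79) = -1, μ(82) = 1, μ(83) = -1, μ(85) = 1, μ(86) = 1, μ(87) = 1, μ(89) = -1, μ(91) = 1, μ(93) = 1, μ(94) = 1, μ(95) = 1, μ(97) = -1, μ(101) = -1, μ(102) = -1, μ(103) = -1, μ(105) = -1, μ(106) = 1, μ(107) = -1, μ(109) = -1, μ(110) = -1, μ(111) = 1, μ(113) = -1, μ(114) = -1, μ(115) = 1, μ(118) = 1, μ(119) = 1, μ(122) = 1, μ(123) = 1, μ(127) = -1, μ(129) = 1, μ(130) = -1, μ(131) = -1, μ(133) = 1, μ(134) = 1, μ(137) = -1, μ(138) = -1, μ(139) = -1, μ(141) = 1, μ(142) = 1, μ(143) = 1, μ(145) = 1, μ(146) = 1, μ(149) = -1, μ(151) = -1, μ(154) = -1, μ(155) = 1, μ(157) = -1, μ(158) = 1, μ(159) = 1, μ(161) = 1, μ(163) = -1, μ(165) = -1, μ(166) = 1, μ(167) = -1, μ(170) = -1, μ(173) = -1, μ(174) = -1, μ(177) = 1, μ(178) = 1, μ(179) = -1, with μ = 0 on non-squarefree integers. Summing μ(k)/k for k where μ(k) ≠ 0 gives -144087981517635476714028475868546320125145063113926500300851703048561/29819592777931214269172453467810429868925511217482600306406141434158090 ≈ -0.0048. (PNT ⟺ this sum → 0 as n → ∞.)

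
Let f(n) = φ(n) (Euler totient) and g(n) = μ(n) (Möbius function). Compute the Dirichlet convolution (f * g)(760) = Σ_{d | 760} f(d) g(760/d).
(φ * μ)(760) = 102

Divisors of 760: [1, 2, 4, 5, 8, 10, 19, 20, 38, 40, 76, 95, 152, 190, 380, 760]. For each d | 760:
  d = 1: φ(1) · μ(760/1) = 1 · 0 = 0
  d = 2: φ(2) · μ(760/2) = 1 · 0 = 0
  d = 4: φ(4) · μ(760/4) = 2 · -1 = -2
  d = 5: φ(5) · μ(760/5) = 4 · 0 = 0
  d = 8: φ(8) · μ(760/8) = 4 · 1 = 4
  d = 10: φ(10) · μ(760/10) = 4 · 0 = 0
  d = 19: φ(19) · μ(760/19) = 18 · 0 = 0
  d = 20: φ(20) · μ(760/20) = 8 · 1 = 8
  d = 38: φ(38) · μ(760/38) = 18 · 0 = 0
  d = 40: φ(40) · μ(760/40) = 16 · -1 = -16
  d = 76: φ(76) · μ(760/76) = 36 · 1 = 36
  d = 95: φ(95) · μ(760/95) = 72 · 0 = 0
  d = 152: φ(152) · μ(760/152) = 72 · -1 = -72
  d = 190: φ(190) · μ(760/190) = 72 · 0 = 0
  d = 380: φ(380) · μ(760/380) = 144 · -1 = -144
  d = 760: φ(760) · μ(760/760) = 288 · 1 = 288
Summing: (φ * μ)(760) = 0 + 0 + -2 + 0 + 4 + 0 + 0 + 8 + 0 + -16 + 36 + 0 + -72 + 0 + -144 + 288 = 102.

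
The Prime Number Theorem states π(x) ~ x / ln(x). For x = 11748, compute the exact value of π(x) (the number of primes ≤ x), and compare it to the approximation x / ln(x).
π(11748) = 1409;  x/ln(x) ≈ 1253.60;  relative error ≈ 11.03%.

Directly count primes up to 11748: π(11748) = 1409. The PNT approximation gives 11748/ln(11748) ≈ 11748/9.37144 ≈ 1253.60. Relative error (π(x) − x/ln(x)) / π(x) ≈ 11.03%; the approximation is known to undercount slightly (Li(x) is a better estimate).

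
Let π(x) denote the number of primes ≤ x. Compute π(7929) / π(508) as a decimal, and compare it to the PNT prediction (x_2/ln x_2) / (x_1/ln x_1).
π(7929)/π(508) = 1001/96 ≈ 10.4271;  PNT prediction ≈ 10.8314.

π(508) = 96 and π(7929) = 1001, so π(7929)/π(508) ≈ 10.4271. The PNT-predicted ratio is (7929/ln(7929)) / (508/ln(508)) ≈ 10.8314. The two agree to within a few percent, as expected.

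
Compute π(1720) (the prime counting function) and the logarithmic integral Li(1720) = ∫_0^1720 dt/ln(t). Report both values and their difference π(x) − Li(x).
π(1720) = 267;  Li(1720) ≈ 277.61;  π(x) − Li(x) ≈ -10.61.

Direct count of primes ≤ 1720 gives π(1720) = 267. Numerical evaluation of the logarithmic integral gives Li(1720) ≈ 277.61. The difference π(x) − Li(x) ≈ -10.61 is typically negative for small/moderate x (Li(x) overestimates), though Littlewood's theorem shows this sign changes infinitely often.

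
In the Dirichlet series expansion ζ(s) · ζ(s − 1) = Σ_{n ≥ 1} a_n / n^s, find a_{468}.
σ(468) = 1274

In the product (Σ m^0/m^s)(Σ k / k^s) = Σ (Σ_{d | n} d) / n^s, the coefficient of 1/n^s is σ(n) = Σ_{d | n} d. For n = 468, divisors are [1, 2, 3, 4, 6, 9, 12, 13, 18, 26, 36, 39, 52, 78, 117, 156, 234, 468]; summing: σ(468) = 1274.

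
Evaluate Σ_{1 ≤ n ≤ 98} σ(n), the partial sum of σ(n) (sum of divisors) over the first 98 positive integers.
Σ_{n ≤ 98} σ(n) = 7926

Compute σ(n) for each 1 ≤ n ≤ 98: σ(1) = 1, σ(2) = 3, σ(3) = 4, σ(4) = 7, σ(5) = 6, σ(6) = 12, σ(7) = 8, σ(8) = 15, σ(9) = 13, σ(10) = 18, σ(11) = 12, σ(12) = 28, σ(13) = 14, σ(14) = 24, σ(15) = 24, σ(16) = 31, σ(17) = 18, σ(18) = 39, σ(19) = 20, σ(20) = 42, σ(21) = 32, σ(22) = 36, σ(23) = 24, σ(24) = 60, σ(25) = 31, σ(26) = 42, σ(27) = 40, σ(28) = 56, σ(29) = 30, σ(30) = 72, σ(31) = 32, σ(32) = 63, σ(33) = 48, σ(34) = 54, σ(35) = 48, σ(36) = 91, σ(37) = 38, σ(38) = 60, σ(39) = 56, σ(40) = 90, σ(41) = 42, σ(42) = 96, σ(43) = 44, σ(44) = 84, σ(45) = 78, σ(46) = 72, σ(47) = 48, σ(48) = 124, σ(49) = 57, σ(50) = 93, σ(51) = 72, σ(52) = 98, σ(53) = 54, σ(54) = 120, σ(55) = 72, σ(56) = 120, σ(57) = 80, σ(58) = 90, σ(59) = 60, σ(60) = 168, σ(61) = 62, σ(62) = 96, σ(63) = 104, σ(64) = 127, σ(65) = 84, σ(66) = 144, σ(67) = 68, σ(68) = 126, σ(69) = 96, σ(70) = 144, σ(71) = 72, σ(72) = 195, σ(73) = 74, σ(74) = 114, σ(75) = 124, σ(76) = 140, σ(77) = 96, σ(78) = 168, σ(79) = 80, σ(80) = 186, σ(81) = 121, σ(82) = 126, σ(83) = 84, σ(84) = 224, σ(85) = 108, σ(86) = 132, σ(87) = 120, σ(88) = 180, σ(89) = 90, σ(90) = 234, σ(91) = 112, σ(92) = 168, σ(93) = 128, σ(94) = 144, σ(95) = 120, σ(96) = 252, σ(97) = 98, σ(98) = 171. Summing all 98 values: 7926. (Average order: Σ_{n ≤ x} σ(n) ~ (π²/12) x². For x = 98, (π²/12)·98² ≈ 7898.97.)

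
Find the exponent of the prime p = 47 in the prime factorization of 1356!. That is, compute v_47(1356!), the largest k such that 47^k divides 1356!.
v_47(1356!) = 28

Legendre's formula: v_p(n!) = Σ_{k ≥ 1} ⌊n / p^k⌋. For p = 47, n = 1356, the terms are:
  ⌊1356/47^1⌋ = ⌊1356/47⌋ = 28
(the next term ⌊1356/47^2⌋ = 0, terminating the sum). Summing: v_47(1356!) = 28 = 28.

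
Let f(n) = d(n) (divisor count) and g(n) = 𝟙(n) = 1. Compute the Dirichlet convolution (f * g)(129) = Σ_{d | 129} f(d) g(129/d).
(d * 𝟙)(129) = 9

Divisors of 129: [1, 3, 43, 129]. For each d | 129:
  d = 1: d(1) · 𝟙(129/1) = 1 · 1 = 1
  d = 3: d(3) · 𝟙(129/3) = 2 · 1 = 2
  d = 43: d(43) · 𝟙(129/43) = 2 · 1 = 2
  d = 129: d(129) · 𝟙(129/129) = 4 · 1 = 4
Summing: (d * 𝟙)(129) = 1 + 2 + 2 + 4 = 9.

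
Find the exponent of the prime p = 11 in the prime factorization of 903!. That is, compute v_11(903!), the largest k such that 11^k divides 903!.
v_11(903!) = 89

Legendre's formula: v_p(n!) = Σ_{k ≥ 1} ⌊n / p^k⌋. For p = 11, n = 903, the terms are:
  ⌊903/11^1⌋ = ⌊903/11⌋ = 82
  ⌊903/11^2⌋ = ⌊903/121⌋ = 7
(the next term ⌊903/11^3⌋ = 0, terminating the sum). Summing: v_11(903!) = 82 + 7 = 89.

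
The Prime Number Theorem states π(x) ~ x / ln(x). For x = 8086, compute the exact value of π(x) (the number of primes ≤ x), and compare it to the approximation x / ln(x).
π(8086) = 1015;  x/ln(x) ≈ 898.66;  relative error ≈ 11.46%.

Directly count primes up to 8086: π(8086) = 1015. The PNT approximation gives 8086/ln(8086) ≈ 8086/8.99789 ≈ 898.66. Relative error (π(x) − x/ln(x)) / π(x) ≈ 11.46%; the approximation is known to undercount slightly (Li(x) is a better estimate).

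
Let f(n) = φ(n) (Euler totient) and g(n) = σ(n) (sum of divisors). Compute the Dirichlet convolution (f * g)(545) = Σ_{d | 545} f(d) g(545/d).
(φ * σ)(545) = 2180

Divisors of 545: [1, 5, 109, 545]. For each d | 545:
  d = 1: φ(1) · σ(545/1) = 1 · 660 = 660
  d = 5: φ(5) · σ(545/5) = 4 · 110 = 440
  d = 109: φ(109) · σ(545/109) = 108 · 6 = 648
  d = 545: φ(545) · σ(545/545) = 432 · 1 = 432
Summing: (φ * σ)(545) = 660 + 440 + 648 + 432 = 2180.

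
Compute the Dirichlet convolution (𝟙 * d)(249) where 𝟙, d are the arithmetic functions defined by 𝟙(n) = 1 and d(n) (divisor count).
(𝟙 * d)(249) = 9

Divisors of 249: [1, 3, 83, 249]. For each d | 249:
  d = 1: 𝟙(1) · d(249/1) = 1 · 4 = 4
  d = 3: 𝟙(3) · d(249/3) = 1 · 2 = 2
  d = 83: 𝟙(83) · d(249/83) = 1 · 2 = 2
  d = 249: 𝟙(249) · d(249/249) = 1 · 1 = 1
Summing: (𝟙 * d)(249) = 4 + 2 + 2 + 1 = 9.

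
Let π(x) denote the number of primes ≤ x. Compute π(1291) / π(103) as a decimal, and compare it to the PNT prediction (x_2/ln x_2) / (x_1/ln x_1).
π(1291)/π(103) = 210/27 ≈ 7.7778;  PNT prediction ≈ 8.1098.

π(103) = 27 and π(1291) = 210, so π(1291)/π(103) ≈ 7.7778. The PNT-predicted ratio is (1291/ln(1291)) / (103/ln(103)) ≈ 8.1098. The two agree to within a few percent, as expected.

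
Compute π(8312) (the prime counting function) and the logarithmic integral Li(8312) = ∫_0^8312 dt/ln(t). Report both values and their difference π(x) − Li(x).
π(8312) = 1043;  Li(8312) ≈ 1061.06;  π(x) − Li(x) ≈ -18.06.

Direct count of primes ≤ 8312 gives π(8312) = 1043. Numerical evaluation of the logarithmic integral gives Li(8312) ≈ 1061.06. The difference π(x) − Li(x) ≈ -18.06 is typically negative for small/moderate x (Li(x) overestimates), though Littlewood's theorem shows this sign changes infinitely often.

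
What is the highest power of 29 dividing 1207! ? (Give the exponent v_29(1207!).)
v_29(1207!) = 42

Legendre's formula: v_p(n!) = Σ_{k ≥ 1} ⌊n / p^k⌋. For p = 29, n = 1207, the terms are:
  ⌊1207/29^1⌋ = ⌊1207/29⌋ = 41
  ⌊1207/29^2⌋ = ⌊1207/841⌋ = 1
(the next term ⌊1207/29^3⌋ = 0, terminating the sum). Summing: v_29(1207!) = 41 + 1 = 42.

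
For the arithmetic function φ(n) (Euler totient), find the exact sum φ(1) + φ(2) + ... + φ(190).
Σ_{n ≤ 190} φ(n) = 10976

Compute φ(n) for each 1 ≤ n ≤ 190: φ(1) = 1, φ(2) = 1, φ(3) = 2, φ(4) = 2, φ(5) = 4, φ(6) = 2, φ(7) = 6, φ(8) = 4, φ(9) = 6, φ(10) = 4, φ(11) = 10, φ(12) = 4, φ(13) = 12, φ(14) = 6, φ(15) = 8, φ(16) = 8, φ(17) = 16, φ(18) = 6, φ(19) = 18, φ(20) = 8, φ(21) = 12, φ(22) = 10, φ(23) = 22, φ(24) = 8, φ(25) = 20, φ(26) = 12, φ(27) = 18, φ(28) = 12, φ(29) = 28, φ(30) = 8, φ(31) = 30, φ(32) = 16, φ(33) = 20, φ(34) = 16, φ(35) = 24, φ(36) = 12, φ(37) = 36, φ(38) = 18, φ(39) = 24, φ(40) = 16, φ(41) = 40, φ(42) = 12, φ(43) = 42, φ(44) = 20, φ(45) = 24, φ(46) = 22, φ(47) = 46, φ(48) = 16, φ(49) = 42, φ(50) = 20, φ(51) = 32, φ(52) = 24, φ(53) = 52, φ(54) = 18, φ(55) = 40, φ(56) = 24, φ(57) = 36, φ(58) = 28, φ(59) = 58, φ(60) = 16, φ(61) = 60, φ(62) = 30, φ(63) = 36, φ(64) = 32, φ(65) = 48, φ(66) = 20, φ(67) = 66, φ(68) = 32, φ(69) = 44, φ(70) = 24, φ(71) = 70, φ(72) = 24, φ(73) = 72, φ(74) = 36, φ(75) = 40, φ(76) = 36, φ(77) = 60, φ(78) = 24, φ(79) = 78, φ(80) = 32, φ(81) = 54, φ(82) = 40, φ(83) = 82, φ(84) = 24, φ(85) = 64, φ(86) = 42, φ(87) = 56, φ(88) = 40, φ(89) = 88, φ(90) = 24, φ(91) = 72, φ(92) = 44, φ(93) = 60, φ(94) = 46, φ(95) = 72, φ(96) = 32, φ(97) = 96, φ(98) = 42, φ(99) = 60, φ(100) = 40, φ(101) = 100, φ(102) = 32, φ(103) = 102, φ(104) = 48, φ(105) = 48, φ(106) = 52, φ(107) = 106, φ(108) = 36, φ(109) = 108, φ(110) = 40, φ(111) = 72, φ(112) = 48, φ(113) = 112, φ(114) = 36, φ(115) = 88, φ(116) = 56, φ(117) = 72, φ(118) = 58, φ(119) = 96, φ(120) = 32, φ(121) = 110, φ(122) = 60, φ(123) = 80, φ(124) = 60, φ(125) = 100, φ(126) = 36, φ(127) = 126, φ(128) = 64, φ(129) = 84, φ(130) = 48, φ(131) = 130, φ(132) = 40, φ(133) = 108, φ(134) = 66, φ(135) = 72, φ(136) = 64, φ(137) = 136, φ(138) = 44, φ(139) = 138, φ(140) = 48, φ(141) = 92, φ(142) = 70, φ(143) = 120, φ(144) = 48, φ(145) = 112, φ(146) = 72, φ(147) = 84, φ(148) = 72, φ(149) = 148, φ(150) = 40, φ(151) = 150, φ(152) = 72, φ(153) = 96, φ(154) = 60, φ(155) = 120, φ(156) = 48, φ(157) = 156, φ(158) = 78, φ(159) = 104, φ(160) = 64, φ(161) = 132, φ(162) = 54, φ(163) = 162, φ(164) = 80, φ(165) = 80, φ(166) = 82, φ(167) = 166, φ(168) = 48, φ(169) = 156, φ(170) = 64, φ(171) = 108, φ(172) = 84, φ(173) = 172, φ(174) = 56, φ(175) = 120, φ(176) = 80, φ(177) = 116, φ(178) = 88, φ(179) = 178, φ(180) = 48, φ(181) = 180, φ(182) = 72, φ(183) = 120, φ(184) = 88, φ(185) = 144, φ(186) = 60, φ(187) = 160, φ(188) = 92, φ(189) = 108, φ(190) = 72. Summing all 190 values: 10976. (Average order: Σ_{n ≤ x} φ(n) ~ (3/π²) x². For x = 190, (3/π²)·190² ≈ 10973.08.)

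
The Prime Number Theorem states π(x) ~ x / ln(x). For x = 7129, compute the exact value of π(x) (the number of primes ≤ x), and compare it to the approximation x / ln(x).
π(7129) = 914;  x/ln(x) ≈ 803.55;  relative error ≈ 12.08%.

Directly count primes up to 7129: π(7129) = 914. The PNT approximation gives 7129/ln(7129) ≈ 7129/8.87193 ≈ 803.55. Relative error (π(x) − x/ln(x)) / π(x) ≈ 12.08%; the approximation is known to undercount slightly (Li(x) is a better estimate).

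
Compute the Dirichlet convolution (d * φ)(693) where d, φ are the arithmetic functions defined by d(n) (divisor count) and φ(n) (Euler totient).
(d * φ)(693) = 1248

Divisors of 693: [1, 3, 7, 9, 11, 21, 33, 63, 77, 99, 231, 693]. For each d | 693:
  d = 1: d(1) · φ(693/1) = 1 · 360 = 360
  d = 3: d(3) · φ(693/3) = 2 · 120 = 240
  d = 7: d(7) · φ(693/7) = 2 · 60 = 120
  d = 9: d(9) · φ(693/9) = 3 · 60 = 180
  d = 11: d(11) · φ(693/11) = 2 · 36 = 72
  d = 21: d(21) · φ(693/21) = 4 · 20 = 80
  d = 33: d(33) · φ(693/33) = 4 · 12 = 48
  d = 63: d(63) · φ(693/63) = 6 · 10 = 60
  d = 77: d(77) · φ(693/77) = 4 · 6 = 24
  d = 99: d(99) · φ(693/99) = 6 · 6 = 36
  d = 231: d(231) · φ(693/231) = 8 · 2 = 16
  d = 693: d(693) · φ(693/693) = 12 · 1 = 12
Summing: (d * φ)(693) = 360 + 240 + 120 + 180 + 72 + 80 + 48 + 60 + 24 + 36 + 16 + 12 = 1248.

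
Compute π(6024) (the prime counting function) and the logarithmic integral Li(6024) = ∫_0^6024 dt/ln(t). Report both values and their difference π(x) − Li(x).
π(6024) = 785;  Li(6024) ≈ 803.17;  π(x) − Li(x) ≈ -18.17.

Direct count of primes ≤ 6024 gives π(6024) = 785. Numerical evaluation of the logarithmic integral gives Li(6024) ≈ 803.17. The difference π(x) − Li(x) ≈ -18.17 is typically negative for small/moderate x (Li(x) overestimates), though Littlewood's theorem shows this sign changes infinitely often.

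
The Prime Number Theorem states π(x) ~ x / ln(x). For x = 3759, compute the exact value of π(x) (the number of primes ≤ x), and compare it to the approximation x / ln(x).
π(3759) = 522;  x/ln(x) ≈ 456.64;  relative error ≈ 12.52%.

Directly count primes up to 3759: π(3759) = 522. The PNT approximation gives 3759/ln(3759) ≈ 3759/8.23191 ≈ 456.64. Relative error (π(x) − x/ln(x)) / π(x) ≈ 12.52%; the approximation is known to undercount slightly (Li(x) is a better estimate).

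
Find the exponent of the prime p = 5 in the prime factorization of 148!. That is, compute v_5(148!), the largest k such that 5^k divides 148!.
v_5(148!) = 35

Legendre's formula: v_p(n!) = Σ_{k ≥ 1} ⌊n / p^k⌋. For p = 5, n = 148, the terms are:
  ⌊148/5^1⌋ = ⌊148/5⌋ = 29
  ⌊148/5^2⌋ = ⌊148/25⌋ = 5
  ⌊148/5^3⌋ = ⌊148/125⌋ = 1
(the next term ⌊148/5^4⌋ = 0, terminating the sum). Summing: v_5(148!) = 29 + 5 + 1 = 35.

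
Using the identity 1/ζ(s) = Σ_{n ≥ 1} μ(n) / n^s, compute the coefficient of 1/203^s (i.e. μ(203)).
μ(203) = 1

Factor n = 203 = 7 · 29. μ(n) = 0 if any exponent ≥ 2 (not squarefree); otherwise μ(n) = (−1)^{ω(n)} where ω(n) is the number of distinct prime factors. Applying: μ(203) = 1.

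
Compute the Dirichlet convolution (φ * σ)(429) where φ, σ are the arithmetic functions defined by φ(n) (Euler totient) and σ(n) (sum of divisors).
(φ * σ)(429) = 3432

Divisors of 429: [1, 3, 11, 13, 33, 39, 143, 429]. For each d | 429:
  d = 1: φ(1) · σ(429/1) = 1 · 672 = 672
  d = 3: φ(3) · σ(429/3) = 2 · 168 = 336
  d = 11: φ(11) · σ(429/11) = 10 · 56 = 560
  d = 13: φ(13) · σ(429/13) = 12 · 48 = 576
  d = 33: φ(33) · σ(429/33) = 20 · 14 = 280
  d = 39: φ(39) · σ(429/39) = 24 · 12 = 288
  d = 143: φ(143) · σ(429/143) = 120 · 4 = 480
  d = 429: φ(429) · σ(429/429) = 240 · 1 = 240
Summing: (φ * σ)(429) = 672 + 336 + 560 + 576 + 280 + 288 + 480 + 240 = 3432.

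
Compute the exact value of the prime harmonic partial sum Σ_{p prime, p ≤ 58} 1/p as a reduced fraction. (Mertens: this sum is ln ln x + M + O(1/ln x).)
Σ 1/p = 54766551458687142251/32589158477190044730

π(58) = 16, so the primes ≤ 58 are [2, 3, 5, 7, 11, 13, 17, 19, 23, 29, 31, 37, 41, 43, 47, 53]. Summing 1/p over these primes: 54766551458687142251/32589158477190044730 ≈ 1.6805. Mertens estimate ln ln(58) + 0.2615 ≈ 1.6628.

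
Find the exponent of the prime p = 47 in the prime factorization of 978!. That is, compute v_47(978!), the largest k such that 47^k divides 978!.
v_47(978!) = 20

Legendre's formula: v_p(n!) = Σ_{k ≥ 1} ⌊n / p^k⌋. For p = 47, n = 978, the terms are:
  ⌊978/47^1⌋ = ⌊978/47⌋ = 20
(the next term ⌊978/47^2⌋ = 0, terminating the sum). Summing: v_47(978!) = 20 = 20.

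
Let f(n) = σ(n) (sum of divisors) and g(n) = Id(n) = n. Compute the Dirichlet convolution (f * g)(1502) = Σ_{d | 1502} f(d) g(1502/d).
(σ * Id)(1502) = 7515

Divisors of 1502: [1, 2, 751, 1502]. For each d | 1502:
  d = 1: σ(1) · Id(1502/1) = 1 · 1502 = 1502
  d = 2: σ(2) · Id(1502/2) = 3 · 751 = 2253
  d = 751: σ(751) · Id(1502/751) = 752 · 2 = 1504
  d = 1502: σ(1502) · Id(1502/1502) = 2256 · 1 = 2256
Summing: (σ * Id)(1502) = 1502 + 2253 + 1504 + 2256 = 7515.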